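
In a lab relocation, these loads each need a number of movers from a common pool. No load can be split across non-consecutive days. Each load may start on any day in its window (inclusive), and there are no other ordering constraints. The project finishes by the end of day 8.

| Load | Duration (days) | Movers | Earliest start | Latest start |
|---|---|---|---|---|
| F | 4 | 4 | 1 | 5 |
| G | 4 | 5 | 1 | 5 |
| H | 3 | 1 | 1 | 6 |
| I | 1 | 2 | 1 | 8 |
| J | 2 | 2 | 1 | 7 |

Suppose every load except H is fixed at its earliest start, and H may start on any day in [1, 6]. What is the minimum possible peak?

H@1: d1:14  d2:12  d3:10  d4:9  d5:0  d6:0  d7:0  d8:0 → peak 14
H@2: d1:13  d2:12  d3:10  d4:10  d5:0  d6:0  d7:0  d8:0 → peak 13
H@3: d1:13  d2:11  d3:10  d4:10  d5:1  d6:0  d7:0  d8:0 → peak 13
H@4: d1:13  d2:11  d3:9  d4:10  d5:1  d6:1  d7:0  d8:0 → peak 13
H@5: d1:13  d2:11  d3:9  d4:9  d5:1  d6:1  d7:1  d8:0 → peak 13
H@6: d1:13  d2:11  d3:9  d4:9  d5:0  d6:1  d7:1  d8:1 → peak 13
Best is H@2, peak 13.

13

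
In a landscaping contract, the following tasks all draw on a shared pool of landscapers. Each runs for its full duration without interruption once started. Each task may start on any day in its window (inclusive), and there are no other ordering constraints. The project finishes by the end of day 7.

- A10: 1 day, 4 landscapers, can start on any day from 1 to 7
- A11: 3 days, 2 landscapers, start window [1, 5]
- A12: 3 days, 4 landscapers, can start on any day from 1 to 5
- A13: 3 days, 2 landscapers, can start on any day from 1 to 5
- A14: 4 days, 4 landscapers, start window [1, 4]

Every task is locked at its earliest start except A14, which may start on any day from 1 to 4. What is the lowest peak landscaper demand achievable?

A14@1: d1:16  d2:12  d3:12  d4:4  d5:0  d6:0  d7:0 → peak 16
A14@2: d1:12  d2:12  d3:12  d4:4  d5:4  d6:0  d7:0 → peak 12
A14@3: d1:12  d2:8  d3:12  d4:4  d5:4  d6:4  d7:0 → peak 12
A14@4: d1:12  d2:8  d3:8  d4:4  d5:4  d6:4  d7:4 → peak 12
Best is A14@2, peak 12.

12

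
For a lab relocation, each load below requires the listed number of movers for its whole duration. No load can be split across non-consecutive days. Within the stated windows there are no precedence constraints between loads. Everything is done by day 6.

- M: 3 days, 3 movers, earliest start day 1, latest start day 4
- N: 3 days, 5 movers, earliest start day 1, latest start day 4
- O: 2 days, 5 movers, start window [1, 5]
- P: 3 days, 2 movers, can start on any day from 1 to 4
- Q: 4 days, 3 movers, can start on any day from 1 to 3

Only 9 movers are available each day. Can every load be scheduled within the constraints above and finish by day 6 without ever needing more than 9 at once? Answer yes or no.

no

The minimum achievable peak is 10; 9 < 10, so no feasible schedule stays within the cap.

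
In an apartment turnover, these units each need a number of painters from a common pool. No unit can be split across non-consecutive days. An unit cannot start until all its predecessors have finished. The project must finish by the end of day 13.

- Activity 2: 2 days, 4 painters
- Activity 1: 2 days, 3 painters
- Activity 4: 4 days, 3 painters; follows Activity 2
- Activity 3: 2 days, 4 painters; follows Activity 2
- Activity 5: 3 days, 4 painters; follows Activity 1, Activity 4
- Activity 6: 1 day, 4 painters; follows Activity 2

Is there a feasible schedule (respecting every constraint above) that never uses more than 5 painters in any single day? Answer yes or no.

no

The minimum achievable peak is 6; 5 < 6, so no feasible schedule stays within the cap.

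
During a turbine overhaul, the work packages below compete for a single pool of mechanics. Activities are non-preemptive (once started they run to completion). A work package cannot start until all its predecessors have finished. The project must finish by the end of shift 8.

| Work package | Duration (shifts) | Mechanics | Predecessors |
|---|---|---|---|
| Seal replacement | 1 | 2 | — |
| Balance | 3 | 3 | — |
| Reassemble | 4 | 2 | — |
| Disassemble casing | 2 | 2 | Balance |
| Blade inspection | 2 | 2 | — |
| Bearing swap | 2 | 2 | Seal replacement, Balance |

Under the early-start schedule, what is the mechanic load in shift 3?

At early start, shift 3 has: Balance, Reassemble.
Demand: 3 + 2 = 5.

5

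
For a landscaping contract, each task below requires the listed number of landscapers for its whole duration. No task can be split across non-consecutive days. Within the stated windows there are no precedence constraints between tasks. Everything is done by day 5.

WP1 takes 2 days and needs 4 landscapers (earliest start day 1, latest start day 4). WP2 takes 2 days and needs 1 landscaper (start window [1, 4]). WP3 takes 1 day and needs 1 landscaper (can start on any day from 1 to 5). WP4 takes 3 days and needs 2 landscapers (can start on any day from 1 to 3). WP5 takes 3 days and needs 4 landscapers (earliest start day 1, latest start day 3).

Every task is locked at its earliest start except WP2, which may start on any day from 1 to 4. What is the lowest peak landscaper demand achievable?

11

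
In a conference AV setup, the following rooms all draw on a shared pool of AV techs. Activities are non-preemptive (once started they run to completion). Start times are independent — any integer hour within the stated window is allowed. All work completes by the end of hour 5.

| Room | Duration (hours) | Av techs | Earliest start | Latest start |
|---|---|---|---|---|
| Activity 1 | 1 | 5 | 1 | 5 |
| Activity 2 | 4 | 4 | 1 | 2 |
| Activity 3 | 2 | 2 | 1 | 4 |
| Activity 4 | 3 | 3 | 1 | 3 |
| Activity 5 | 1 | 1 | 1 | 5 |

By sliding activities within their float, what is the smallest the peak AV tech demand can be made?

7

Early-start (Activity 1@1, Activity 2@1, Activity 3@1, Activity 4@1, Activity 5@1) gives peak 15: h1:15  h2:9  h3:7  h4:4  h5:0.
Shift Activity 2→2, Activity 4→3, Activity 5→2.
Schedule Activity 1@1, Activity 2@2, Activity 3@1, Activity 4@3, Activity 5@2: h1:7  h2:7  h3:7  h4:7  h5:7 — peak 7.
Total AV tech-hours = 35 over 5 hours ⇒ peak ≥ ⌈35/5⌉ = 7, so 7 is optimal.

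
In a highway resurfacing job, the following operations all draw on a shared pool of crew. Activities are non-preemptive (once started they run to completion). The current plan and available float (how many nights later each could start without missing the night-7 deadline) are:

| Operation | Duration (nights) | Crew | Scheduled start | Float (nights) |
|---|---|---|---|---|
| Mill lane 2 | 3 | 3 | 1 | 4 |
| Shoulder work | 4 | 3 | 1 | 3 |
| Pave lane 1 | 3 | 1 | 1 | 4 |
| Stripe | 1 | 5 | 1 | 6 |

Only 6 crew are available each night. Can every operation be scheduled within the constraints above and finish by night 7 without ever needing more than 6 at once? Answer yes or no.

yes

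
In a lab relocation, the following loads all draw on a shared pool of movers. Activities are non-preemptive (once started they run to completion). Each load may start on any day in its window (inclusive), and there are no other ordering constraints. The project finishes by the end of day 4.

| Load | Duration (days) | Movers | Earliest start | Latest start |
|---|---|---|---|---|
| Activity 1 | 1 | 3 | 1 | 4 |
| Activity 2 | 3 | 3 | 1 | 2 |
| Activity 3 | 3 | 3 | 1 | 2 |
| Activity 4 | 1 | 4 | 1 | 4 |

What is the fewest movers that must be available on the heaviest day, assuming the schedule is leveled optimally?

7

Early-start (Activity 1@1, Activity 2@1, Activity 3@1, Activity 4@1) gives peak 13: d1:13  d2:6  d3:6  d4:0.
Shift Activity 3→2, Activity 4→4.
Schedule Activity 1@1, Activity 2@1, Activity 3@2, Activity 4@4: d1:6  d2:6  d3:6  d4:7 — peak 7.
Total mover-days = 25 over 4 days ⇒ peak ≥ ⌈25/4⌉ = 7, so 7 is optimal.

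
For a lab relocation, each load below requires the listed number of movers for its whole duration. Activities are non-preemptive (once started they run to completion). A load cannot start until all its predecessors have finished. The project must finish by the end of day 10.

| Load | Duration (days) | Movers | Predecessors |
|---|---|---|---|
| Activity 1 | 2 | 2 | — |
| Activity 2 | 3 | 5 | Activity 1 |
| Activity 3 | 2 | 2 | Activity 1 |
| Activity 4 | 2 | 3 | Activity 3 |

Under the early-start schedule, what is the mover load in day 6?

At early start, day 6 has: Activity 4.
Demand: 3 = 3.

3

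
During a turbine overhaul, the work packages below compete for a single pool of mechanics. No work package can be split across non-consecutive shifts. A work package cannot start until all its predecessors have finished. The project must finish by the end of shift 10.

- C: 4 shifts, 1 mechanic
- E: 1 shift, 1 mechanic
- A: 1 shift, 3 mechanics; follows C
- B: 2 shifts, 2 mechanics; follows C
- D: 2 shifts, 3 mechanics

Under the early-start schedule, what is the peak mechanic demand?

5

Early-start schedule: C@1, E@1, A@5, B@5, D@1.
Load per shift: shift 1: 5, shift 2: 4, shift 3: 1, shift 4: 1, shift 5: 5, shift 6: 2, shift 7: 0, shift 8: 0, shift 9: 0, shift 10: 0.
Peak is 5.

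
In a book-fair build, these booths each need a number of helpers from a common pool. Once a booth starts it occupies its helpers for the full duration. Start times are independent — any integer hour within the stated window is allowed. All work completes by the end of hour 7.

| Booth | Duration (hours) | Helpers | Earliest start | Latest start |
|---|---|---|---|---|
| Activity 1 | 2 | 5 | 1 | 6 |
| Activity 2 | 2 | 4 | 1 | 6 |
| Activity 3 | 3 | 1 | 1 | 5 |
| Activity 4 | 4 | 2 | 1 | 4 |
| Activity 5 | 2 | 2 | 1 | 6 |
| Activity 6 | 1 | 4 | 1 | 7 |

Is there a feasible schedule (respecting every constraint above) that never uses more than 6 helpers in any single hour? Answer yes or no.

Schedule Activity 1@1, Activity 2@3, Activity 3@1, Activity 4@4, Activity 5@5, Activity 6@7: h1:6  h2:6  h3:5  h4:6  h5:4  h6:4  h7:6 — peak 6 ≤ 6.

yes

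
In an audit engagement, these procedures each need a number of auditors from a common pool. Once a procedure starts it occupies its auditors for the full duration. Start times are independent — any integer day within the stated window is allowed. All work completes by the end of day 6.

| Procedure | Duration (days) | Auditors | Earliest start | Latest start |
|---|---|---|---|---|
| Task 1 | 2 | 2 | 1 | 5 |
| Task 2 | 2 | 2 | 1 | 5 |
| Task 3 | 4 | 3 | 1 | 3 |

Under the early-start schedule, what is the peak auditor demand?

Early-start schedule: Task 1@1, Task 2@1, Task 3@1.
Load per day: day 1: 7, day 2: 7, day 3: 3, day 4: 3, day 5: 0, day 6: 0.
Peak is 7.

7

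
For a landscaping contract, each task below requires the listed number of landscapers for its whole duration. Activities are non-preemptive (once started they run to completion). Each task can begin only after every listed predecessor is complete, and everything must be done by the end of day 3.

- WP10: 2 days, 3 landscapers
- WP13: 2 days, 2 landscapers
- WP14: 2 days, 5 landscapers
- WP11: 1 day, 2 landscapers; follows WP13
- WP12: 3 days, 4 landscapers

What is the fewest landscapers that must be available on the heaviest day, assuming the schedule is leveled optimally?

Schedule WP10@1, WP13@1, WP14@1, WP11@3, WP12@1: d1:14  d2:14  d3:6 — peak 14.
No arrangement of the 4 feasible schedules does better.

14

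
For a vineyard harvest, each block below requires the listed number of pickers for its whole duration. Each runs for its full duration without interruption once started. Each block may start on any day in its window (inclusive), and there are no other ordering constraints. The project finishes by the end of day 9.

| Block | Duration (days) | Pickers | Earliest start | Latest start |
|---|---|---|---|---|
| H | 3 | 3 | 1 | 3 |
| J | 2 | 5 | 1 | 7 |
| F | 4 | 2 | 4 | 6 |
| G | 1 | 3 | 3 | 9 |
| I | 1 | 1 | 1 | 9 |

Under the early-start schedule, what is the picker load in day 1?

At early start, day 1 has: H, J, I.
Demand: 3 + 5 + 1 = 9.

9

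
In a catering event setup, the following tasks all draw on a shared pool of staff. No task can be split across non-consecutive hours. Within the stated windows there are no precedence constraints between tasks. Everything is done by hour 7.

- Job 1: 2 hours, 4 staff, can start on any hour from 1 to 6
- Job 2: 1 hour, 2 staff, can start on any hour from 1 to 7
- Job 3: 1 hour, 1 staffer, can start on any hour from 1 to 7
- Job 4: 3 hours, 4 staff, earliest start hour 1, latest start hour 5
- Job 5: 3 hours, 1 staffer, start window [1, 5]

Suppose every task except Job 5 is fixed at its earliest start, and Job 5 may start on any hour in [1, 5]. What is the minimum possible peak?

11

Job 5@1: h1:12  h2:9  h3:5  h4:0  h5:0  h6:0  h7:0 → peak 12
Job 5@2: h1:11  h2:9  h3:5  h4:1  h5:0  h6:0  h7:0 → peak 11
Job 5@3: h1:11  h2:8  h3:5  h4:1  h5:1  h6:0  h7:0 → peak 11
Job 5@4: h1:11  h2:8  h3:4  h4:1  h5:1  h6:1  h7:0 → peak 11
Job 5@5: h1:11  h2:8  h3:4  h4:0  h5:1  h6:1  h7:1 → peak 11
Best is Job 5@2, peak 11.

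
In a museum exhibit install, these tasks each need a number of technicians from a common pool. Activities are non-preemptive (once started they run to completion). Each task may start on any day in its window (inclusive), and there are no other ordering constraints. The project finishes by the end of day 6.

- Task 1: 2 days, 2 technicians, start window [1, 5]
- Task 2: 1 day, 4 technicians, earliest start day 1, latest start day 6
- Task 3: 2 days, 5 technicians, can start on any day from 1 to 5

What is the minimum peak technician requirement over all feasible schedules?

5

Early-start (Task 1@1, Task 2@1, Task 3@1) gives peak 11: d1:11  d2:7  d3:0  d4:0  d5:0  d6:0.
Shift Task 2→3, Task 3→4.
Schedule Task 1@1, Task 2@3, Task 3@4: d1:2  d2:2  d3:4  d4:5  d5:5  d6:0 — peak 5.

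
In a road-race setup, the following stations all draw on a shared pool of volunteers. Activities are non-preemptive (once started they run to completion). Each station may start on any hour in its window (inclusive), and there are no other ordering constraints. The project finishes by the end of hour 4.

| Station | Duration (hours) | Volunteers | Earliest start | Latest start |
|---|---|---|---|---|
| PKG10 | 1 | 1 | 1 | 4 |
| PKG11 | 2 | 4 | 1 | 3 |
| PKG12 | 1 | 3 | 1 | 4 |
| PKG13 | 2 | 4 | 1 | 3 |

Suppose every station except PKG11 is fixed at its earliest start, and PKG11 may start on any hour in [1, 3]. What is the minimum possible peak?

PKG11@1: h1:12  h2:8  h3:0  h4:0 → peak 12
PKG11@2: h1:8  h2:8  h3:4  h4:0 → peak 8
PKG11@3: h1:8  h2:4  h3:4  h4:4 → peak 8
Best is PKG11@2, peak 8.

8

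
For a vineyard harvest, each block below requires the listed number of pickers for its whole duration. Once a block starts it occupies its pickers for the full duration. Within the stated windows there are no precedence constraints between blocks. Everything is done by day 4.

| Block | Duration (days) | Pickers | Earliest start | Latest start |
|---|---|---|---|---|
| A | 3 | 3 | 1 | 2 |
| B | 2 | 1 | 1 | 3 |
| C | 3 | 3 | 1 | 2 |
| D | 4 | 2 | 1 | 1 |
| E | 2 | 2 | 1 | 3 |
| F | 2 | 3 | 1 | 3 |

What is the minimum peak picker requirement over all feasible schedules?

Early-start (A@1, B@1, C@1, D@1, E@1, F@1) gives peak 14: d1:14  d2:14  d3:8  d4:2.
Shift F→3.
Schedule A@1, B@1, C@1, D@1, E@1, F@3: d1:11  d2:11  d3:11  d4:5 — peak 11.

11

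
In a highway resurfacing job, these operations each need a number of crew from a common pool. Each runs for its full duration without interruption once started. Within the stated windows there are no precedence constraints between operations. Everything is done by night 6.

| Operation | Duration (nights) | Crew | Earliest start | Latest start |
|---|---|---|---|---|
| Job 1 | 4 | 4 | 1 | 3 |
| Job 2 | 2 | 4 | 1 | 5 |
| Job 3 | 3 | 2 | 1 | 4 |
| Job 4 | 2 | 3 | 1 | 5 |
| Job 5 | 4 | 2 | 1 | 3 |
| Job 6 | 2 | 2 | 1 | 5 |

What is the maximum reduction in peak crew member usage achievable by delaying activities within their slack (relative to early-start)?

Early-start peak: n1:17  n2:17  n3:8  n4:6  n5:0  n6:0 ⇒ 17.
Leveled (Job 1@1, Job 2@1, Job 3@3, Job 4@5, Job 5@3, Job 6@5): n1:8  n2:8  n3:8  n4:8  n5:9  n6:7 ⇒ 9.
Reduction 17 − 9 = 8.

8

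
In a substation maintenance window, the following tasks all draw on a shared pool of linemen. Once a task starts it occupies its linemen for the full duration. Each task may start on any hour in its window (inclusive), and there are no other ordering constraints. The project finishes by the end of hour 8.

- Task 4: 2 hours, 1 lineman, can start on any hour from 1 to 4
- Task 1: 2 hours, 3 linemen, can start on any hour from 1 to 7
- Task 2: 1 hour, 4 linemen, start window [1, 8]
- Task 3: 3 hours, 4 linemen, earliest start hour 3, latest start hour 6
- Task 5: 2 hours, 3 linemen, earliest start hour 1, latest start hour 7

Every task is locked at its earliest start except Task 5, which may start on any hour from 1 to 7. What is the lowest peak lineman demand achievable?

Task 5@1: h1:11  h2:7  h3:4  h4:4  h5:4  h6:0  h7:0  h8:0 → peak 11
Task 5@2: h1:8  h2:7  h3:7  h4:4  h5:4  h6:0  h7:0  h8:0 → peak 8
Task 5@3: h1:8  h2:4  h3:7  h4:7  h5:4  h6:0  h7:0  h8:0 → peak 8
Task 5@4: h1:8  h2:4  h3:4  h4:7  h5:7  h6:0  h7:0  h8:0 → peak 8
Task 5@5: h1:8  h2:4  h3:4  h4:4  h5:7  h6:3  h7:0  h8:0 → peak 8
Task 5@6: h1:8  h2:4  h3:4  h4:4  h5:4  h6:3  h7:3  h8:0 → peak 8
Task 5@7: h1:8  h2:4  h3:4  h4:4  h5:4  h6:0  h7:3  h8:3 → peak 8
Best is Task 5@2, peak 8.

8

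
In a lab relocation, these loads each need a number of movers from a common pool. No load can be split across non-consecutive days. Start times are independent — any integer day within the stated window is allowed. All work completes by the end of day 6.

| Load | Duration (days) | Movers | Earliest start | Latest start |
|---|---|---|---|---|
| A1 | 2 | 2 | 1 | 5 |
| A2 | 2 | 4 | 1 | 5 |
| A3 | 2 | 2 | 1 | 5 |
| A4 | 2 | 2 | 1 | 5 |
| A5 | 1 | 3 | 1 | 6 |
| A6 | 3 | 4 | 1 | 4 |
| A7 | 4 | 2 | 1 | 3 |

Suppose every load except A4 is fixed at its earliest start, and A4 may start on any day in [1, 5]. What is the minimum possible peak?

17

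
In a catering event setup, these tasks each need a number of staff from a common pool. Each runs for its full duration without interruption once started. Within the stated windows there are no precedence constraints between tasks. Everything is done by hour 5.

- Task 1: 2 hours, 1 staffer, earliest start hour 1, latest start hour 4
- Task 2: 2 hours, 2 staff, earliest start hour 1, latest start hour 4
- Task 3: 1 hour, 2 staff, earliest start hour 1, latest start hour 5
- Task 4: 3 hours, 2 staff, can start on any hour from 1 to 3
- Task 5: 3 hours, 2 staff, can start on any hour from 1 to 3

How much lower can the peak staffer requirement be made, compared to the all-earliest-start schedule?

Early-start peak: h1:9  h2:7  h3:4  h4:0  h5:0 ⇒ 9.
Leveled (Task 1@1, Task 2@1, Task 3@1, Task 4@2, Task 5@3): h1:5  h2:5  h3:4  h4:4  h5:2 ⇒ 5.
Reduction 9 − 5 = 4.

4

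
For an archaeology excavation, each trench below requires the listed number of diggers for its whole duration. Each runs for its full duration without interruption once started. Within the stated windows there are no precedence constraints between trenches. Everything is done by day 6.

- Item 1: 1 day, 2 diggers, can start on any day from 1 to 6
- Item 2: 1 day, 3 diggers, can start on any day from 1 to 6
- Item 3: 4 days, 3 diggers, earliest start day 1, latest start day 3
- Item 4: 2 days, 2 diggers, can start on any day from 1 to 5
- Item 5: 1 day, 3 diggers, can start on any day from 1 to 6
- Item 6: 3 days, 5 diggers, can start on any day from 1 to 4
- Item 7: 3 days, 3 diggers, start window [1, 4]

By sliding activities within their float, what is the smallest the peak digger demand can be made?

Early-start (Item 1@1, Item 2@1, Item 3@1, Item 4@1, Item 5@1, Item 6@1, Item 7@1) gives peak 21: d1:21  d2:13  d3:11  d4:3  d5:0  d6:0.
Shift Item 3→2, Item 4→2, Item 5→6, Item 6→4.
Schedule Item 1@1, Item 2@1, Item 3@2, Item 4@2, Item 5@6, Item 6@4, Item 7@1: d1:8  d2:8  d3:8  d4:8  d5:8  d6:8 — peak 8.
Total digger-days = 48 over 6 days ⇒ peak ≥ ⌈48/6⌉ = 8, so 8 is optimal.

8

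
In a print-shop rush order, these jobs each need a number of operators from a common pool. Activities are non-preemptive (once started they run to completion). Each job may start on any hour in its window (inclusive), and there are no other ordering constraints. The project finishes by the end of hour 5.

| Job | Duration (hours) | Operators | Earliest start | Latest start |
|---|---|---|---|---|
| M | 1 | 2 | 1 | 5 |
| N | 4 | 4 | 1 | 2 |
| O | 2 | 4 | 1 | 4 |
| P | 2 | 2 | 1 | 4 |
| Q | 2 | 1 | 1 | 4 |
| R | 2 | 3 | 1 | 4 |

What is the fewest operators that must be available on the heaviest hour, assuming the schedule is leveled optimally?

9

Early-start (M@1, N@1, O@1, P@1, Q@1, R@1) gives peak 16: h1:16  h2:14  h3:4  h4:4  h5:0.
Shift O→2, P→4, R→4.
Schedule M@1, N@1, O@2, P@4, Q@1, R@4: h1:7  h2:9  h3:8  h4:9  h5:5 — peak 9.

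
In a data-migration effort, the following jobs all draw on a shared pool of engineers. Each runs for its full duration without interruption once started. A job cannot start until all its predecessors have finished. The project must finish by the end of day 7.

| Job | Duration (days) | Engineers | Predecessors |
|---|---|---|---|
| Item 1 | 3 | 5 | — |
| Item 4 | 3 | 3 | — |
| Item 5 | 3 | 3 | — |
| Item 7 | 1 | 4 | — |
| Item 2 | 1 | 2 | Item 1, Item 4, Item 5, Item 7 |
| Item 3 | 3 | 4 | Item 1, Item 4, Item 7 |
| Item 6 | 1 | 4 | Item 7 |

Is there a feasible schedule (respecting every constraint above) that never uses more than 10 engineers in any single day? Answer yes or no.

yes

Schedule Item 1@1, Item 4@1, Item 5@4, Item 7@4, Item 2@7, Item 3@5, Item 6@7: d1:8  d2:8  d3:8  d4:7  d5:7  d6:7  d7:10 — peak 10 ≤ 10.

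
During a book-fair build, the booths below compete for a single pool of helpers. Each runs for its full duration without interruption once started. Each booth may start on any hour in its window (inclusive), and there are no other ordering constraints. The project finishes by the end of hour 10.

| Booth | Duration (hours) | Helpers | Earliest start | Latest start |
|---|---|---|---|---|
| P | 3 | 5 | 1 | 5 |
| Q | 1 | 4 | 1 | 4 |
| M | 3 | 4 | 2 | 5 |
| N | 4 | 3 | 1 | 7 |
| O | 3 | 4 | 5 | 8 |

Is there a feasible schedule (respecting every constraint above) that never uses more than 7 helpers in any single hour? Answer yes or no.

yes

Schedule P@1, Q@4, M@5, N@4, O@8: h1:5  h2:5  h3:5  h4:7  h5:7  h6:7  h7:7  h8:4  h9:4  h10:4 — peak 7 ≤ 7.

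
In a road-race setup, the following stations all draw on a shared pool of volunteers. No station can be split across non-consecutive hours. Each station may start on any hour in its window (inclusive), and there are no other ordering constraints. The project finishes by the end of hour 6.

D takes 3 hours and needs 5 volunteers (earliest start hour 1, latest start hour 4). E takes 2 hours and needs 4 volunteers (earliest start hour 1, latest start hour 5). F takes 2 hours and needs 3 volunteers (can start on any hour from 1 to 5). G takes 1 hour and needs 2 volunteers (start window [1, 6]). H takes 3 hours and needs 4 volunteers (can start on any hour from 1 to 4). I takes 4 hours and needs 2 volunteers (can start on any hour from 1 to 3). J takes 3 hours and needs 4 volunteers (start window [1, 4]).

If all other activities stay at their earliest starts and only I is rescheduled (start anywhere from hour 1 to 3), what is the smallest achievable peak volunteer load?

I@1: h1:24  h2:22  h3:15  h4:2  h5:0  h6:0 → peak 24
I@2: h1:22  h2:22  h3:15  h4:2  h5:2  h6:0 → peak 22
I@3: h1:22  h2:20  h3:15  h4:2  h5:2  h6:2 → peak 22
Best is I@2, peak 22.

22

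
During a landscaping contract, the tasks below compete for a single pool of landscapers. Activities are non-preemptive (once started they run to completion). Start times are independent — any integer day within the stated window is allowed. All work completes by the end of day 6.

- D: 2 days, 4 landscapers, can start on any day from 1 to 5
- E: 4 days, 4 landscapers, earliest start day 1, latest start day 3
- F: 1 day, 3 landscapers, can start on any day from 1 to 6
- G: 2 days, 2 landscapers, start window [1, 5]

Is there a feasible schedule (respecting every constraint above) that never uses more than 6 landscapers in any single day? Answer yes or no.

no

The minimum achievable peak is 7; 6 < 7, so no feasible schedule stays within the cap.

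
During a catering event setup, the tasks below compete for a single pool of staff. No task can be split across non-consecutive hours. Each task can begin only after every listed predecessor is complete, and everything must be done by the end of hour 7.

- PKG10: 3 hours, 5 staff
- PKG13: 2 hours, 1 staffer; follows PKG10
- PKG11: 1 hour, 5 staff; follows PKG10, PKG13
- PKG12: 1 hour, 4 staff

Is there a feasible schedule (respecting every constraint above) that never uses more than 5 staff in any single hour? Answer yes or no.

yes

Schedule PKG10@1, PKG13@4, PKG11@6, PKG12@4: h1:5  h2:5  h3:5  h4:5  h5:1  h6:5  h7:0 — peak 5 ≤ 5.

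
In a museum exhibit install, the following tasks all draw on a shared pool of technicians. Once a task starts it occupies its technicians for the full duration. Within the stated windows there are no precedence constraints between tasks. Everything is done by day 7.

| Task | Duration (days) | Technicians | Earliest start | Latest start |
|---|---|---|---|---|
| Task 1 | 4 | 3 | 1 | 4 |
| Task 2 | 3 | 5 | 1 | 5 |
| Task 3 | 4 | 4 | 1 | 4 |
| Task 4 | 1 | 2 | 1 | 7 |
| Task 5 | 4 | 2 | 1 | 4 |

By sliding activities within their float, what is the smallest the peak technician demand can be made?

9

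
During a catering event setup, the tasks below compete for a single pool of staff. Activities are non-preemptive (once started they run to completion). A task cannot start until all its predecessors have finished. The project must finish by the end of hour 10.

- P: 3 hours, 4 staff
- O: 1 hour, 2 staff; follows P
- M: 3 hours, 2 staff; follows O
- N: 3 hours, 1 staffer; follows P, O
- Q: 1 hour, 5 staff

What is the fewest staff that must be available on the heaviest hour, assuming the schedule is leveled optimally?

5

Early-start (P@1, O@4, M@5, N@5, Q@1) gives peak 9: h1:9  h2:4  h3:4  h4:2  h5:3  h6:3  h7:3  h8:0  h9:0  h10:0.
Shift Q→8.
Schedule P@1, O@4, M@5, N@5, Q@8: h1:4  h2:4  h3:4  h4:2  h5:3  h6:3  h7:3  h8:5  h9:0  h10:0 — peak 5.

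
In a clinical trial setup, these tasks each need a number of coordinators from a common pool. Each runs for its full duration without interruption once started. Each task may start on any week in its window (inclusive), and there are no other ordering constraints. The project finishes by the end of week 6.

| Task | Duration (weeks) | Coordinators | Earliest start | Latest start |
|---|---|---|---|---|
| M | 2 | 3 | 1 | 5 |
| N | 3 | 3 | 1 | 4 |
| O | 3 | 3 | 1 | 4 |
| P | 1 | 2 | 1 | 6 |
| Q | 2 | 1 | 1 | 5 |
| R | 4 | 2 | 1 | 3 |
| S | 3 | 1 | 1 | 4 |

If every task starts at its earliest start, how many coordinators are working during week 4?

2

At early start, week 4 has: R.
Demand: 2 = 2.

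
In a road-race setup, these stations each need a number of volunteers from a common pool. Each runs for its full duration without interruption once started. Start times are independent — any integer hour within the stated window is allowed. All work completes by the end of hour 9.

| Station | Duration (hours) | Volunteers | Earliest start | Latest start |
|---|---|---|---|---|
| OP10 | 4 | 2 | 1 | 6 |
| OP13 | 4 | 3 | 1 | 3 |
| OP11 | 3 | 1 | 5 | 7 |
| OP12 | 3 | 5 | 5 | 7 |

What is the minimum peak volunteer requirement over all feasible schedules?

6

Schedule OP10@1, OP13@1, OP11@5, OP12@5: h1:5  h2:5  h3:5  h4:5  h5:6  h6:6  h7:6  h8:0  h9:0 — peak 6.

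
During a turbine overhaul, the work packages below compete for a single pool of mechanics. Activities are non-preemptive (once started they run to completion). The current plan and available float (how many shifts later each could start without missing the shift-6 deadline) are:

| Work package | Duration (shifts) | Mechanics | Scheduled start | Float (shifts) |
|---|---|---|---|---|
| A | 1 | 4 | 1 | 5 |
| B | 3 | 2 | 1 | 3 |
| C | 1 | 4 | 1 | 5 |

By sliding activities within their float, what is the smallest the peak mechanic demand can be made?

4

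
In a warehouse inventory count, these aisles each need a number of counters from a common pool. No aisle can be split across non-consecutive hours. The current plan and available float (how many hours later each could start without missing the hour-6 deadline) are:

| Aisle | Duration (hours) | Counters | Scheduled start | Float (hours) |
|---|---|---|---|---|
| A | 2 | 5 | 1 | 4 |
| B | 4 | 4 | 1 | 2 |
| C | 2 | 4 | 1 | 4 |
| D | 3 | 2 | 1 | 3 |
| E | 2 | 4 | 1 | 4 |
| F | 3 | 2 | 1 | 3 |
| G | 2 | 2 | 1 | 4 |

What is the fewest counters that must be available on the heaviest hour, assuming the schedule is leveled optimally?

Early-start (A@1, B@1, C@1, D@1, E@1, F@1, G@1) gives peak 23: h1:23  h2:23  h3:8  h4:4  h5:0  h6:0.
Shift B→3, C→3, E→5, F→4.
Schedule A@1, B@3, C@3, D@1, E@5, F@4, G@1: h1:9  h2:9  h3:10  h4:10  h5:10  h6:10 — peak 10.
Total counter-hours = 58 over 6 hours ⇒ peak ≥ ⌈58/6⌉ = 10, so 10 is optimal.

10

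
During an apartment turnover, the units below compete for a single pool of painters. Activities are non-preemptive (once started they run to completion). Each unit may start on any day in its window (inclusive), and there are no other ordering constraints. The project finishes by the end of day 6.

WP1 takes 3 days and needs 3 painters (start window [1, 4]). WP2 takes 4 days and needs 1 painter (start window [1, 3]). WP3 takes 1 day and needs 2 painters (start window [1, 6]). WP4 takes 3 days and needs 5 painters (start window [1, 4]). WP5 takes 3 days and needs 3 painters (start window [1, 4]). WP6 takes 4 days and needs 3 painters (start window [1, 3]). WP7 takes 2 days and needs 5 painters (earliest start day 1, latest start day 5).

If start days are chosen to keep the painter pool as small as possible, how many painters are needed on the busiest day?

11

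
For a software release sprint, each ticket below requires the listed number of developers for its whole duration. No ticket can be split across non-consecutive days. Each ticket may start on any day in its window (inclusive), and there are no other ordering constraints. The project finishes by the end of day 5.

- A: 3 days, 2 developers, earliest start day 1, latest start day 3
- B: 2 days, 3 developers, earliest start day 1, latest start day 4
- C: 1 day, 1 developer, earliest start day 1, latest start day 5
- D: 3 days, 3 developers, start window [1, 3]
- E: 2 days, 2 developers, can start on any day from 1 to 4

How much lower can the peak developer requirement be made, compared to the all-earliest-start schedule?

Early-start peak: d1:11  d2:10  d3:5  d4:0  d5:0 ⇒ 11.
Leveled (A@1, B@1, C@1, D@3, E@4): d1:6  d2:5  d3:5  d4:5  d5:5 ⇒ 6.
Reduction 11 − 6 = 5.

5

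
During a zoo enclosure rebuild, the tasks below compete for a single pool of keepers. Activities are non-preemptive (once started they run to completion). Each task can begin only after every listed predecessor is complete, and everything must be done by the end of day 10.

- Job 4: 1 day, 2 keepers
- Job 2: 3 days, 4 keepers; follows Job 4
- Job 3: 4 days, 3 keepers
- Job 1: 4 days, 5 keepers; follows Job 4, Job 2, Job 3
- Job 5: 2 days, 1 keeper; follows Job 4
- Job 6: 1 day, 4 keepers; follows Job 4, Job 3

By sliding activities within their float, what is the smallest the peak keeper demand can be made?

Early-start (Job 4@1, Job 2@2, Job 3@1, Job 1@5, Job 5@2, Job 6@5) gives peak 9: d1:5  d2:8  d3:8  d4:7  d5:9  d6:5  d7:5  d8:5  d9:0  d10:0.
Shift Job 5→5, Job 6→9.
Schedule Job 4@1, Job 2@2, Job 3@1, Job 1@5, Job 5@5, Job 6@9: d1:5  d2:7  d3:7  d4:7  d5:6  d6:6  d7:5  d8:5  d9:4  d10:0 — peak 7.

7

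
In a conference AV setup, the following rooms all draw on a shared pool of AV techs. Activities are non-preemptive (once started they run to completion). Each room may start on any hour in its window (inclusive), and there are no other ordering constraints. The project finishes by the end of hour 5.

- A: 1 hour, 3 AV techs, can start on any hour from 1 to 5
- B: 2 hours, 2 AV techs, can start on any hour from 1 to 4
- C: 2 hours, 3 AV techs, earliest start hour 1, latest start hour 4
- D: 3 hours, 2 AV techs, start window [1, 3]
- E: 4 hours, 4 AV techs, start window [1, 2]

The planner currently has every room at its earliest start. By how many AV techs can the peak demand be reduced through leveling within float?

Early-start peak: h1:14  h2:11  h3:6  h4:4  h5:0 ⇒ 14.
Leveled (A@1, B@1, C@4, D@1, E@2): h1:7  h2:8  h3:6  h4:7  h5:7 ⇒ 8.
Reduction 14 − 8 = 6.

6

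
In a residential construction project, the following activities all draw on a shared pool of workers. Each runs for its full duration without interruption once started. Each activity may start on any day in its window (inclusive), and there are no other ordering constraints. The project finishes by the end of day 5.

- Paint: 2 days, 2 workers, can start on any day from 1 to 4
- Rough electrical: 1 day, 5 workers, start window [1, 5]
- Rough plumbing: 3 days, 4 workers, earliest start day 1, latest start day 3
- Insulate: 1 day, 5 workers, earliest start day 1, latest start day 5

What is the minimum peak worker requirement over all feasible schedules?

Early-start (Paint@1, Rough electrical@1, Rough plumbing@1, Insulate@1) gives peak 16: d1:16  d2:6  d3:4  d4:0  d5:0.
Shift Rough electrical→4, Insulate→5.
Schedule Paint@1, Rough electrical@4, Rough plumbing@1, Insulate@5: d1:6  d2:6  d3:4  d4:5  d5:5 — peak 6.
Total worker-days = 26 over 5 days ⇒ peak ≥ ⌈26/5⌉ = 6, so 6 is optimal.

6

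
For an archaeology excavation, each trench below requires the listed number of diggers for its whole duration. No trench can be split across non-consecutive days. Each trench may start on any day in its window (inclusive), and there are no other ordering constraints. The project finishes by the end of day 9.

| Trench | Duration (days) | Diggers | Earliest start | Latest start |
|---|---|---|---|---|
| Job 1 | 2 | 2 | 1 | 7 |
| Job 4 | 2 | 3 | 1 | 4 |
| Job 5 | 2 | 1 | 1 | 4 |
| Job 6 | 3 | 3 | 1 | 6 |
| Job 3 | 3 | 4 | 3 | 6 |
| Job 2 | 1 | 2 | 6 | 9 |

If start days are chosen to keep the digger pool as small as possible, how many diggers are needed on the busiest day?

5

Early-start (Job 1@1, Job 4@1, Job 5@1, Job 6@1, Job 3@3, Job 2@6) gives peak 9: d1:9  d2:9  d3:7  d4:4  d5:4  d6:2  d7:0  d8:0  d9:0.
Shift Job 5→3, Job 6→3, Job 3→6, Job 2→9.
Schedule Job 1@1, Job 4@1, Job 5@3, Job 6@3, Job 3@6, Job 2@9: d1:5  d2:5  d3:4  d4:4  d5:3  d6:4  d7:4  d8:4  d9:2 — peak 5.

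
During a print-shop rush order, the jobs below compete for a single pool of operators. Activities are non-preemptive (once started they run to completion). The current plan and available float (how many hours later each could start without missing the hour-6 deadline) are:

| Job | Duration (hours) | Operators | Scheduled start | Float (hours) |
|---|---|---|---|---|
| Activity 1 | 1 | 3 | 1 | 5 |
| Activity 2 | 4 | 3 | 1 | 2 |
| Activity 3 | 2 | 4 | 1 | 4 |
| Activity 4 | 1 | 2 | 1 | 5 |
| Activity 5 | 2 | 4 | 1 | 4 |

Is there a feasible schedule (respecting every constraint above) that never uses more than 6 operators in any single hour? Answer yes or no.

The minimum achievable peak is 7; 6 < 7, so no feasible schedule stays within the cap.

no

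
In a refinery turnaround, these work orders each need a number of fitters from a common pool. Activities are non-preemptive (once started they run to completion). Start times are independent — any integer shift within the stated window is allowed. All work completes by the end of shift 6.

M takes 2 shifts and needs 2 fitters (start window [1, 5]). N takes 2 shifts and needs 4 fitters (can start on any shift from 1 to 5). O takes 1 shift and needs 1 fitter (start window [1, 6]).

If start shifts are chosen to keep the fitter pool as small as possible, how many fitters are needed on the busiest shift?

4

Early-start (M@1, N@1, O@1) gives peak 7: s1:7  s2:6  s3:0  s4:0  s5:0  s6:0.
Shift N→3.
Schedule M@1, N@3, O@1: s1:3  s2:2  s3:4  s4:4  s5:0  s6:0 — peak 4.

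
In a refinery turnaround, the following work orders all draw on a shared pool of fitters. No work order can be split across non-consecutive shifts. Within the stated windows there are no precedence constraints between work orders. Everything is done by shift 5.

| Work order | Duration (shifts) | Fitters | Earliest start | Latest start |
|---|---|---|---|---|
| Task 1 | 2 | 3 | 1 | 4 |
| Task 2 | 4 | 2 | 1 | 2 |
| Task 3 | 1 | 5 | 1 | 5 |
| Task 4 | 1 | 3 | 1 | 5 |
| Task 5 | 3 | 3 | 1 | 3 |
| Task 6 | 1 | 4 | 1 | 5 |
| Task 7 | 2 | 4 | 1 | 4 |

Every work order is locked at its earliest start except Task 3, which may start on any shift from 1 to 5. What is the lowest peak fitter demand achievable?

Task 3@1: s1:24  s2:12  s3:5  s4:2  s5:0 → peak 24
Task 3@2: s1:19  s2:17  s3:5  s4:2  s5:0 → peak 19
Task 3@3: s1:19  s2:12  s3:10  s4:2  s5:0 → peak 19
Task 3@4: s1:19  s2:12  s3:5  s4:7  s5:0 → peak 19
Task 3@5: s1:19  s2:12  s3:5  s4:2  s5:5 → peak 19
Best is Task 3@2, peak 19.

19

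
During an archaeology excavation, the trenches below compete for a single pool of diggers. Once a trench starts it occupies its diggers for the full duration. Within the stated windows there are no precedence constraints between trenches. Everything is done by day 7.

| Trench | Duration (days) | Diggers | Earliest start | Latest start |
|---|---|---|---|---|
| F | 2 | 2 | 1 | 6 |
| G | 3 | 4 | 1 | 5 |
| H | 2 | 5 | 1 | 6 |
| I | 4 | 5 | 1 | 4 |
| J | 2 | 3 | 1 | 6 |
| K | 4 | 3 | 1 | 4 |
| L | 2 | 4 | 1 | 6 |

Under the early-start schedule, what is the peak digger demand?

26

Early-start schedule: F@1, G@1, H@1, I@1, J@1, K@1, L@1.
Load per day: day 1: 26, day 2: 26, day 3: 12, day 4: 8, day 5: 0, day 6: 0, day 7: 0.
Peak is 26.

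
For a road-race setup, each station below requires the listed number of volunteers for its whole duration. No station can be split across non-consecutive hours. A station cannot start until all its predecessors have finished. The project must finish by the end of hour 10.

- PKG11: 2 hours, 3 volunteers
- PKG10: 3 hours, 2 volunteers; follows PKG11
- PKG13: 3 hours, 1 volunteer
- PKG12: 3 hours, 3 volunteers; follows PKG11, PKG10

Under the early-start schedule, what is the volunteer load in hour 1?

4

At early start, hour 1 has: PKG11, PKG13.
Demand: 3 + 1 = 4.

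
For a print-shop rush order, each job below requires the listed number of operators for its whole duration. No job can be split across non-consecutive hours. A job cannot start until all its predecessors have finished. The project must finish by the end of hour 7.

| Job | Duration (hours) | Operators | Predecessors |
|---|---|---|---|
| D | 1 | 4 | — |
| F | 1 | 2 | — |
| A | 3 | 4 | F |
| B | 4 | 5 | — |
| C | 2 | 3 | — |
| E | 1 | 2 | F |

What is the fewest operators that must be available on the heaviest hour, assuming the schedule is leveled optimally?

8

Early-start (D@1, F@1, A@2, B@1, C@1, E@2) gives peak 14: h1:14  h2:14  h3:9  h4:9  h5:0  h6:0  h7:0.
Shift D→5, A→5, C→2, E→4.
Schedule D@5, F@1, A@5, B@1, C@2, E@4: h1:7  h2:8  h3:8  h4:7  h5:8  h6:4  h7:4 — peak 8.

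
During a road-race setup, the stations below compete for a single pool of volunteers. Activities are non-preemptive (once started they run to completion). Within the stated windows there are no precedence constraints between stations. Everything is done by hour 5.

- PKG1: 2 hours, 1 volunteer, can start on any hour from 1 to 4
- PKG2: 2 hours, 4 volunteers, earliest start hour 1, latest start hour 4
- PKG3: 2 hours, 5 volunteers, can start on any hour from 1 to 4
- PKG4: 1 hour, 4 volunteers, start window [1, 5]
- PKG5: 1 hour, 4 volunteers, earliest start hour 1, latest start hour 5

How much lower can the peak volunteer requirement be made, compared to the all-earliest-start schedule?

Early-start peak: h1:18  h2:10  h3:0  h4:0  h5:0 ⇒ 18.
Leveled (PKG1@1, PKG2@1, PKG3@3, PKG4@5, PKG5@5): h1:5  h2:5  h3:5  h4:5  h5:8 ⇒ 8.
Reduction 18 − 8 = 10.

10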